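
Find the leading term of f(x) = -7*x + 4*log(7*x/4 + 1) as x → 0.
-49*x**2/8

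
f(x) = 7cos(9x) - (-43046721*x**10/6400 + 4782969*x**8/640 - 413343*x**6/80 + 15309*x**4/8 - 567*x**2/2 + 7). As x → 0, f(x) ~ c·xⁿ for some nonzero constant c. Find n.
12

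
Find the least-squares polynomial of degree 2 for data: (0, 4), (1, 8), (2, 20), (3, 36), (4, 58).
26/7 + (76/35)x + (20/7)x²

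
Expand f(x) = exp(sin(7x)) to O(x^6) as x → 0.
1 + 7*x + 49*x**2/2 - 2401*x**4/8 - 16807*x**5/15 + O(x**6)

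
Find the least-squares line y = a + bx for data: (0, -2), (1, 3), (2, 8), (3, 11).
a = -8/5, b = 22/5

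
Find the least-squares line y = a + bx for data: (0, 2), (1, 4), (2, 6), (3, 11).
a = 7/5, b = 29/10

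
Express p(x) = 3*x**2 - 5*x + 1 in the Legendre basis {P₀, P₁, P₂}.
(2)P₀ + (-5)P₁ + (2)P₂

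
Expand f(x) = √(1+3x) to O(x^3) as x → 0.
1 + 3*x/2 - 9*x**2/8 + O(x**3)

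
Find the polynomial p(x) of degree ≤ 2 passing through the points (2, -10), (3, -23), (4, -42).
-3*x**2 + 2*x - 2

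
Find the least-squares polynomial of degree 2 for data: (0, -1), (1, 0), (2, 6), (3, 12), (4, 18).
-11/7 + (15/7)x + (5/7)x²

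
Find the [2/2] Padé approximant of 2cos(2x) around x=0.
(2 - 10*x**2/3)/(x**2/3 + 1)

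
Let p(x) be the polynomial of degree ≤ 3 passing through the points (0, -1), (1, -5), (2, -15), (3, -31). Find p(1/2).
-9/4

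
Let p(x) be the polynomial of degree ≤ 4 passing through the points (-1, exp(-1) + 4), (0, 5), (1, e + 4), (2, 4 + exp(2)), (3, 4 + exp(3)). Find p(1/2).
(-5 + e*(-20*exp(2) + 3*exp(3) + 90*e + 572))*exp(-1)/128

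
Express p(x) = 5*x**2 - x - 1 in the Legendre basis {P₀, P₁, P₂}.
(2/3)P₀ - P₁ + (10/3)P₂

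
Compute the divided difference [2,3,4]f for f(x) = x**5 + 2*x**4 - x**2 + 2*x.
394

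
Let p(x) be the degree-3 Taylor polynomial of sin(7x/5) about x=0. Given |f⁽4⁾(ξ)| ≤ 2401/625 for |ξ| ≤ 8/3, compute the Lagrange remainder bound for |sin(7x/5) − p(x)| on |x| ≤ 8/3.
1229312/151875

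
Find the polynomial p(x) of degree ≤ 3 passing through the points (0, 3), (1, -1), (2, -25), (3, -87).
-3*x**3 - x**2 + 3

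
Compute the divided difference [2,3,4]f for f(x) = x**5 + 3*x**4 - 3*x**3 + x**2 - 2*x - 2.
424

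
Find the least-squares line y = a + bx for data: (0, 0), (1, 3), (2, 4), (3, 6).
a = 2/5, b = 19/10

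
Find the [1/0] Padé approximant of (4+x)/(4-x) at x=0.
x/2 + 1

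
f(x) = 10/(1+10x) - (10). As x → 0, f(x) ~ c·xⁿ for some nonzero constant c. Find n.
1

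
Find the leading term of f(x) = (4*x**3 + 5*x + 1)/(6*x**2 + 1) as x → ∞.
2*x/3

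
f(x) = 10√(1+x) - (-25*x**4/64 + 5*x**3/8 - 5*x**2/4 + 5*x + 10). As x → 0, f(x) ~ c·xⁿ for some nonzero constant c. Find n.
5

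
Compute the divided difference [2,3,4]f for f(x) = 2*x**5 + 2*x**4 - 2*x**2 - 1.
678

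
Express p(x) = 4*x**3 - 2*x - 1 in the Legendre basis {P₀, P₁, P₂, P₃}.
-P₀ + (2/5)P₁ + (8/5)P₃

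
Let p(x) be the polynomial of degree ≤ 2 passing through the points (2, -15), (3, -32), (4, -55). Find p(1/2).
-3/4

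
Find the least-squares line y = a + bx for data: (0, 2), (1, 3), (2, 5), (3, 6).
a = 19/10, b = 7/5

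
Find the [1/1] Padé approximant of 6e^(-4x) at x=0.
(6 - 12*x)/(2*x + 1)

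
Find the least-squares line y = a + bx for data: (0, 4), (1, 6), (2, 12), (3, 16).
a = 16/5, b = 21/5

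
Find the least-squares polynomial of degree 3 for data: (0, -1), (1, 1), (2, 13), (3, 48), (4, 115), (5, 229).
-65/63 + (166/189)x + (-50/63)x² + (53/27)x³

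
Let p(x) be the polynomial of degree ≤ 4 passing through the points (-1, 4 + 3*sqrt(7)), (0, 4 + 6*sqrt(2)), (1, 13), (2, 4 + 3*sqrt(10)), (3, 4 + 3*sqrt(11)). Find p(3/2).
-15*sqrt(2)/16 - 15*sqrt(11)/128 + 9*sqrt(7)/128 + 45*sqrt(10)/32 + 661/64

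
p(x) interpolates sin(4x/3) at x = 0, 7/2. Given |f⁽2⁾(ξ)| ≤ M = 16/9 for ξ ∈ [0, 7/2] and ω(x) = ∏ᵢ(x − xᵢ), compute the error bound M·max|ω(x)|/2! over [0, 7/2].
49/18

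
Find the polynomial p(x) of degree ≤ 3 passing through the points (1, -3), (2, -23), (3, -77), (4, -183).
-3*x**3 + x**2 - 2*x + 1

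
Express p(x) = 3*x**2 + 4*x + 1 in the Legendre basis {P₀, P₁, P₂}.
(2)P₀ + (4)P₁ + (2)P₂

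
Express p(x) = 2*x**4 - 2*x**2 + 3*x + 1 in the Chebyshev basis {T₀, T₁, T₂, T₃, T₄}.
(3/4)T₀ + (3)T₁ + (1/4)T₄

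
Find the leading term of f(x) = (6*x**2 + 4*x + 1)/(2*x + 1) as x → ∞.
3*x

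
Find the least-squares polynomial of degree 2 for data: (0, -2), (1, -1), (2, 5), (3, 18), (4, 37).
-13/7 + (-181/70)x + (43/14)x²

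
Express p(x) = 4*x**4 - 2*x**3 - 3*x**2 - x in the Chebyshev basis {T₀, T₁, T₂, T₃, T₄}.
(-5/2)T₁ + (1/2)T₂ + (-1/2)T₃ + (1/2)T₄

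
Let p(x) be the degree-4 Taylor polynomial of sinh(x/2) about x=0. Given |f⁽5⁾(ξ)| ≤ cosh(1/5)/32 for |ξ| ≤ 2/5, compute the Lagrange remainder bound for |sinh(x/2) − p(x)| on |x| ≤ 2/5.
cosh(1/5)/375000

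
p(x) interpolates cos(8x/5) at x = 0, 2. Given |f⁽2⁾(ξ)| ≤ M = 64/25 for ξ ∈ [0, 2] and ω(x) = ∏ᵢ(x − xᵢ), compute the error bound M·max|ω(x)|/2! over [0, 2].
32/25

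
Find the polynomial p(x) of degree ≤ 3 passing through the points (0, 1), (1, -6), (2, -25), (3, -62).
-x**3 - 3*x**2 - 3*x + 1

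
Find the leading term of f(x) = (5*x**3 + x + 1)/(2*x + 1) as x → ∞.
5*x**2/2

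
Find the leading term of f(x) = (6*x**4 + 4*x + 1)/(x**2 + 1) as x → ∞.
6*x**2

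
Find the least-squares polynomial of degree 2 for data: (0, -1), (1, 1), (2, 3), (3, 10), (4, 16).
-33/35 + (41/70)x + (13/14)x²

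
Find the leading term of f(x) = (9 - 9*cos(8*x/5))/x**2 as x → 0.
288/25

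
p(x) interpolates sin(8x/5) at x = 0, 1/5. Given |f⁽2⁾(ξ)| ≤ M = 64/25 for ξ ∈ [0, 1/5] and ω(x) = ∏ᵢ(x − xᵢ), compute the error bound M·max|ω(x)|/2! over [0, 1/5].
8/625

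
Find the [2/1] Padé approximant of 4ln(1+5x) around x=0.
10*x*(5*x + 6)/(3*(10*x/3 + 1))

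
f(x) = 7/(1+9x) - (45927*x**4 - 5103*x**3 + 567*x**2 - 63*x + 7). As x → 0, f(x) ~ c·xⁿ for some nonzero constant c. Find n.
5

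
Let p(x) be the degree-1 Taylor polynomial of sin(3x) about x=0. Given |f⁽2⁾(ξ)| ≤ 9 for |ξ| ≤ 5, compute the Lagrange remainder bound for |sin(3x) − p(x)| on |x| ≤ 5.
225/2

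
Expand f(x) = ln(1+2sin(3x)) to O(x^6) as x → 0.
6*x - 18*x**2 + 63*x**3 - 270*x**4 + 4941*x**5/4 + O(x**6)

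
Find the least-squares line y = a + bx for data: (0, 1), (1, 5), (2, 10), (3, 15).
a = 7/10, b = 47/10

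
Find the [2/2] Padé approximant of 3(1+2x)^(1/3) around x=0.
(28*x**2/9 + 7*x + 3)/(10*x**2/27 + 5*x/3 + 1)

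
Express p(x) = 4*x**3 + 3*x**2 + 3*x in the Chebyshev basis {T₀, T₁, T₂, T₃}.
(3/2)T₀ + (6)T₁ + (3/2)T₂ + T₃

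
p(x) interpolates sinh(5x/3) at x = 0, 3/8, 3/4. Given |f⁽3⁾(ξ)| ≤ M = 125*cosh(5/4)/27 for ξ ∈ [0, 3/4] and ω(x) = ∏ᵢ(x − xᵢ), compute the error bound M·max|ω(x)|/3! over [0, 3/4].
125*sqrt(3)*cosh(5/4)/13824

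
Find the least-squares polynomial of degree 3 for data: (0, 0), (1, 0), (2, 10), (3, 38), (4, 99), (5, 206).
-3/14 + (107/84)x + (-17/7)x² + (25/12)x³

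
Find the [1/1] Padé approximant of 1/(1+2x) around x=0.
1/(2*x + 1)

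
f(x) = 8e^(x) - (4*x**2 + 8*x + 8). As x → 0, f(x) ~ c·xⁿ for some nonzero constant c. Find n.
3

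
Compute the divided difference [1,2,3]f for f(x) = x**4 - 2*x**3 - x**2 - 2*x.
12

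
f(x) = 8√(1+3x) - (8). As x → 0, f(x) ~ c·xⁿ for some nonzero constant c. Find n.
1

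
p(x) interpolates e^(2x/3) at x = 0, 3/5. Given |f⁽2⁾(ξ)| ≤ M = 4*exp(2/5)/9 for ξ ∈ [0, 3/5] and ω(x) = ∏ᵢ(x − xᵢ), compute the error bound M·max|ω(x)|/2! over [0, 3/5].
exp(2/5)/50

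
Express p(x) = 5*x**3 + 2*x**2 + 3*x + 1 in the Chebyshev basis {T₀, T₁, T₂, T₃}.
(2)T₀ + (27/4)T₁ + T₂ + (5/4)T₃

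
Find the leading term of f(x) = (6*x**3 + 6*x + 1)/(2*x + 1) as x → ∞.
3*x**2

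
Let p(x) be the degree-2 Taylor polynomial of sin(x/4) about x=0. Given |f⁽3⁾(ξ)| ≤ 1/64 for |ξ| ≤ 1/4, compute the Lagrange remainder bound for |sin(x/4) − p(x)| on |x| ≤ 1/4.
1/24576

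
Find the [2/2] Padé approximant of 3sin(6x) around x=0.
18*x/(6*x**2 + 1)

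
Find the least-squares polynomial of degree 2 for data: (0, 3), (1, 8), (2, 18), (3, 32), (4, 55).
116/35 + (48/35)x + (20/7)x²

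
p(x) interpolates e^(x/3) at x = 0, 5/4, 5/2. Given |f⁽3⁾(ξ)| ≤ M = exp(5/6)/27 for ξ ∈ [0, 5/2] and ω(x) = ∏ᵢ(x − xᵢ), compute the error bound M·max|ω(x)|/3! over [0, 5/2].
125*sqrt(3)*exp(5/6)/46656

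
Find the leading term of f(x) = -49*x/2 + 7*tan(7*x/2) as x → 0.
2401*x**3/24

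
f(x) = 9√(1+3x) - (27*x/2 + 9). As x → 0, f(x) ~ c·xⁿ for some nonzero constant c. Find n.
2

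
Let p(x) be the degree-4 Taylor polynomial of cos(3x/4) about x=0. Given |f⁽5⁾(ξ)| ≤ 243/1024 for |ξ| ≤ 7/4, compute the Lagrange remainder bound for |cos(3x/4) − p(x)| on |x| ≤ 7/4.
1361367/41943040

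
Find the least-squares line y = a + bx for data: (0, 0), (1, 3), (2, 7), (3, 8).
a = 3/10, b = 14/5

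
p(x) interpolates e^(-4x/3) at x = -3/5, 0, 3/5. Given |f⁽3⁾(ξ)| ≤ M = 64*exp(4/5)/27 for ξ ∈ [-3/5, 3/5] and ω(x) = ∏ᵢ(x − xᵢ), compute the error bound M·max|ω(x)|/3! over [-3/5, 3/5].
64*sqrt(3)*exp(4/5)/3375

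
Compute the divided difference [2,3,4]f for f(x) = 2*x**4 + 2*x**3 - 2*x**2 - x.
126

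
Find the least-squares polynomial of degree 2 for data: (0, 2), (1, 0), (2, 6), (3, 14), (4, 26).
52/35 + (-83/35)x + (15/7)x²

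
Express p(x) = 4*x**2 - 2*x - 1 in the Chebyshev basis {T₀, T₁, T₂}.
T₀ + (-2)T₁ + (2)T₂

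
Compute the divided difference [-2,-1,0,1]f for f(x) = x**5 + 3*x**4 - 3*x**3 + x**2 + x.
-4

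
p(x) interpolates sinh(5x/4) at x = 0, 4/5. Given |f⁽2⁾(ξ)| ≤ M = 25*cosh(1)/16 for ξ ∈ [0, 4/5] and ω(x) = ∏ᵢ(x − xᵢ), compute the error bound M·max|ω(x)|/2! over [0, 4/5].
cosh(1)/8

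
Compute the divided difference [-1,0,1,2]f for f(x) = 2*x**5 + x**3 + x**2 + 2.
11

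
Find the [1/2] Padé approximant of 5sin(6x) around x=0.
30*x/(6*x**2 + 1)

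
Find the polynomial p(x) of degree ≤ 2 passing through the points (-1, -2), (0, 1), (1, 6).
x**2 + 4*x + 1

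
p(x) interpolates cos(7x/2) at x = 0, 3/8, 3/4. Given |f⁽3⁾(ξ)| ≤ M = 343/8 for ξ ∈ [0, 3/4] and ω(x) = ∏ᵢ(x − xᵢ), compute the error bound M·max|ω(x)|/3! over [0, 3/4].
343*sqrt(3)/4096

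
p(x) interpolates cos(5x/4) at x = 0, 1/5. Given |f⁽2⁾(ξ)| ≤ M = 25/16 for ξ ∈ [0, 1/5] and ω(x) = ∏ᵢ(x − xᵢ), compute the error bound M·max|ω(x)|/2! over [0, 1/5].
1/128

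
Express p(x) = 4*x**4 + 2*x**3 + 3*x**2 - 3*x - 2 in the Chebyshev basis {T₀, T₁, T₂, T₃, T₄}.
T₀ + (-3/2)T₁ + (7/2)T₂ + (1/2)T₃ + (1/2)T₄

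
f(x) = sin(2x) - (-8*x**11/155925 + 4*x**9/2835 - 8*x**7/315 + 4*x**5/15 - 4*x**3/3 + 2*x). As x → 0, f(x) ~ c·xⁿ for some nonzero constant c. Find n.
13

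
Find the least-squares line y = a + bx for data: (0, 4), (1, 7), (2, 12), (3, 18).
a = 16/5, b = 47/10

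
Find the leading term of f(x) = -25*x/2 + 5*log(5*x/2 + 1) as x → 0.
-125*x**2/8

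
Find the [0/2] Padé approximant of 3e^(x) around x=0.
3/(x**2/2 - x + 1)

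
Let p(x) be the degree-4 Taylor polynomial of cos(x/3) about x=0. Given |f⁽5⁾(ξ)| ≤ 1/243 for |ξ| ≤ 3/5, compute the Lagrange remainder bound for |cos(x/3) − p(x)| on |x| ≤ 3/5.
1/375000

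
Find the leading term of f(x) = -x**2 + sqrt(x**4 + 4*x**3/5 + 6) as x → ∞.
2*x/5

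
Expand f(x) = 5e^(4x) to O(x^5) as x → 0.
5 + 20*x + 40*x**2 + 160*x**3/3 + 160*x**4/3 + O(x**5)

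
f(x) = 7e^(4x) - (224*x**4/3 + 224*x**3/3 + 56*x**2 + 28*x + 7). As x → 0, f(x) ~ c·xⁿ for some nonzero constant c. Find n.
5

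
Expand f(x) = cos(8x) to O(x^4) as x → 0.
1 - 32*x**2 + O(x**4)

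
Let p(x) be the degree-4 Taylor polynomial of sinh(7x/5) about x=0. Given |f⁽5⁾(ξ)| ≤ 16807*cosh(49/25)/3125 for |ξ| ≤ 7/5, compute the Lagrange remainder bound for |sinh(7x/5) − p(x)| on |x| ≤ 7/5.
282475249*cosh(49/25)/1171875000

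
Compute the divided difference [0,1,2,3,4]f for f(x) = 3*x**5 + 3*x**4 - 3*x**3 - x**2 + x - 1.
33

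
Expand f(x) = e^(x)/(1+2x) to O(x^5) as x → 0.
1 - x + 5*x**2/2 - 29*x**3/6 + 233*x**4/24 + O(x**5)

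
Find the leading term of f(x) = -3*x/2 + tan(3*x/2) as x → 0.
9*x**3/8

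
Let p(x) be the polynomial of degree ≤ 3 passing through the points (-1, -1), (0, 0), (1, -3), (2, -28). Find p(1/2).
1/8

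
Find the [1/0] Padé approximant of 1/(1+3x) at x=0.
1 - 3*x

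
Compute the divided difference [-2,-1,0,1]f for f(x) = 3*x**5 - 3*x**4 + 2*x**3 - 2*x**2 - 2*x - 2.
23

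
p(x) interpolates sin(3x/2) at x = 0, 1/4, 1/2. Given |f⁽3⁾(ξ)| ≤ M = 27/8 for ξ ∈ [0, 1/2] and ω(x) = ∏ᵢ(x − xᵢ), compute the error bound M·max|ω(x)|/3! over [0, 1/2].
sqrt(3)/512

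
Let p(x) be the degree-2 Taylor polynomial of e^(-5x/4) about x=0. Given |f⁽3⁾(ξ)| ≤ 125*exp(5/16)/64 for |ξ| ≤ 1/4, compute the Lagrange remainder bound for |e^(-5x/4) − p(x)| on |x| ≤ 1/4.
125*exp(5/16)/24576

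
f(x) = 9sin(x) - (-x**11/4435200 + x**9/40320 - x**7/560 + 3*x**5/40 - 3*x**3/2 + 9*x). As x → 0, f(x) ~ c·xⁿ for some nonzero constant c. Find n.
13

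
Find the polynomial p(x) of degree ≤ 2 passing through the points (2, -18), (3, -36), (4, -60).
-3*x**2 - 3*x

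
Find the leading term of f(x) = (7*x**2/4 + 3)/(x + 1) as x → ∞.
7*x/4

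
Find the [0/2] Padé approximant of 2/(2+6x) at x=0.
1/(3*x + 1)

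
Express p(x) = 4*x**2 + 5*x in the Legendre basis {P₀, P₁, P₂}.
(4/3)P₀ + (5)P₁ + (8/3)P₂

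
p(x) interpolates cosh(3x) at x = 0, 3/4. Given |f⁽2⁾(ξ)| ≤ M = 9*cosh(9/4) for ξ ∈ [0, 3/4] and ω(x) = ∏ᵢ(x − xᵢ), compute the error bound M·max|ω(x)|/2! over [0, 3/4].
81*cosh(9/4)/128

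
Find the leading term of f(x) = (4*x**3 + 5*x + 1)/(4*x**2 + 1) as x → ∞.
x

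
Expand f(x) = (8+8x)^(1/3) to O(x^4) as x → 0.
2 + 2*x/3 - 2*x**2/9 + 10*x**3/81 + O(x**4)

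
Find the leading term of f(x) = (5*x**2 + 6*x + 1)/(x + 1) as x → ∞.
5*x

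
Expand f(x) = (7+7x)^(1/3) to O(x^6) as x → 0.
7**(1/3) + 7**(1/3)*x/3 - 7**(1/3)*x**2/9 + 5*7**(1/3)*x**3/81 - 10*7**(1/3)*x**4/243 + 22*7**(1/3)*x**5/729 + O(x**6)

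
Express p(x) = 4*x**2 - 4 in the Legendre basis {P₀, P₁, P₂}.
(-8/3)P₀ + (8/3)P₂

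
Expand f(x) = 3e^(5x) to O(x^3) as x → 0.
3 + 15*x + 75*x**2/2 + O(x**3)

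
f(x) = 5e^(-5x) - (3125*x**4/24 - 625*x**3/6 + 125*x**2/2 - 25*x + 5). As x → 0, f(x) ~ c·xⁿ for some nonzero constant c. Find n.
5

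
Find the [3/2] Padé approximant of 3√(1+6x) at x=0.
(81*x**3/4 + 243*x**2/4 + 27*x + 3)/(27*x**2/4 + 6*x + 1)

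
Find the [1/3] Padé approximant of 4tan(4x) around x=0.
16*x/(1 - 16*x**2/3)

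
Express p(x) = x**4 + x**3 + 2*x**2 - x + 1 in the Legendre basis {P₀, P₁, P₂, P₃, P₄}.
(28/15)P₀ + (-2/5)P₁ + (40/21)P₂ + (2/5)P₃ + (8/35)P₄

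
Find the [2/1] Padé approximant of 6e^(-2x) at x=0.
(4*x**2 - 8*x + 6)/(2*x/3 + 1)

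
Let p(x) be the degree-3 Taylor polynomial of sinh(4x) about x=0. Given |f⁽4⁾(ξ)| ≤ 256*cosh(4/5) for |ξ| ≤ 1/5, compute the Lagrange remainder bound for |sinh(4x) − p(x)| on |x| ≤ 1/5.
32*cosh(4/5)/1875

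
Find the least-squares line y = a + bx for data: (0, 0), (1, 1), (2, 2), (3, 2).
a = 1/5, b = 7/10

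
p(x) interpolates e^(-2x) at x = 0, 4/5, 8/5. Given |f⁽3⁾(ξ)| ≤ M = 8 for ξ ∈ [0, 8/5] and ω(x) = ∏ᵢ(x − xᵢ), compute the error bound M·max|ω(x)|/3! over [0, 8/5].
512*sqrt(3)/3375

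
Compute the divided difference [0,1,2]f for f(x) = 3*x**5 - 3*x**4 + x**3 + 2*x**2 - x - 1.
29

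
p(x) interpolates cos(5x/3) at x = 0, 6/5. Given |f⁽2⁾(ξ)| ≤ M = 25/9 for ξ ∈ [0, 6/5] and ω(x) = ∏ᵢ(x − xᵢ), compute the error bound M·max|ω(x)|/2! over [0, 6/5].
1/2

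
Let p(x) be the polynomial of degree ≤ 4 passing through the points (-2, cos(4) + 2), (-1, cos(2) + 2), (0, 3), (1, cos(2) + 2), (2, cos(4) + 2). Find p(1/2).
5*cos(2)/16 - cos(4)/64 + 173/64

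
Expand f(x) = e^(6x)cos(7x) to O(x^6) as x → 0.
1 + 6*x - 13*x**2/2 - 111*x**3 - 6887*x**4/24 - 4339*x**5/20 + O(x**6)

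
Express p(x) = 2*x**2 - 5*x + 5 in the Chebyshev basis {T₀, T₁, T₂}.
(6)T₀ + (-5)T₁ + T₂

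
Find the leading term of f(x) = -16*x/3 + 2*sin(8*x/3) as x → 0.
-512*x**3/81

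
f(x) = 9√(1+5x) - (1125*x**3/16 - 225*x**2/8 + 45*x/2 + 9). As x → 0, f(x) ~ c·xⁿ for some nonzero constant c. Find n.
4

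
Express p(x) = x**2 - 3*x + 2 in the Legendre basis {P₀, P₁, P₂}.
(7/3)P₀ + (-3)P₁ + (2/3)P₂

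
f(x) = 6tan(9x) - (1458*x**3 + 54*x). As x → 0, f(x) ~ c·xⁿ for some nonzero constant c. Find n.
5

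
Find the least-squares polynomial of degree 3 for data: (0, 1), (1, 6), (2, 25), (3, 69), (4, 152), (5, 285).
41/42 + (631/252)x + (7/12)x² + (37/18)x³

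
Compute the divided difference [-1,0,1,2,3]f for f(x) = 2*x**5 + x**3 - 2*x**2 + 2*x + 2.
10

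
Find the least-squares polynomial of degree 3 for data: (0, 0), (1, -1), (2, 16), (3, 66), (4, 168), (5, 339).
-2/21 + (-29/9)x + (-5/21)x² + (26/9)x³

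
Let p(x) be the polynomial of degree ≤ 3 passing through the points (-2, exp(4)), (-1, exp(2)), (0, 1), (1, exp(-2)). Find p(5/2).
((-35*exp(4) - 189 + 135*exp(2))*exp(2) + 105)*exp(-2)/16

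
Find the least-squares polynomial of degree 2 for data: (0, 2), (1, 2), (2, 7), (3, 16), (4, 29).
66/35 + (-62/35)x + (15/7)x²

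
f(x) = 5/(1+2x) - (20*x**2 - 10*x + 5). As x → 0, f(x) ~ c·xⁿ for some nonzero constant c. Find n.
3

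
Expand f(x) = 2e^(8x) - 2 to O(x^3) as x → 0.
16*x + 64*x**2 + O(x**3)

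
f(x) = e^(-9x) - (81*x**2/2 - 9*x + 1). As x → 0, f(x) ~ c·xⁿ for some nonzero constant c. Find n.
3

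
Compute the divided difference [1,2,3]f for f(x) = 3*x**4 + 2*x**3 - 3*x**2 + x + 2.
84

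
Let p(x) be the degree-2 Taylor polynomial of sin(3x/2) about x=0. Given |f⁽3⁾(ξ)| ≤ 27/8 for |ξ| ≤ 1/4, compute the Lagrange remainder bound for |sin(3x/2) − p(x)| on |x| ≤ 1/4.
9/1024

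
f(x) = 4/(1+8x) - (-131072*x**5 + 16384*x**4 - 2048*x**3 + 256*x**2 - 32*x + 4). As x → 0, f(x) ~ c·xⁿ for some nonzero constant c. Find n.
6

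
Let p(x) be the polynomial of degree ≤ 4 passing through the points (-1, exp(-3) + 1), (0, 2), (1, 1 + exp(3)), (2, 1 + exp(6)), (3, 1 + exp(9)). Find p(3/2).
((-5*exp(9) + 108 + 90*exp(3) + 60*exp(6))*exp(3) + 3)*exp(-3)/128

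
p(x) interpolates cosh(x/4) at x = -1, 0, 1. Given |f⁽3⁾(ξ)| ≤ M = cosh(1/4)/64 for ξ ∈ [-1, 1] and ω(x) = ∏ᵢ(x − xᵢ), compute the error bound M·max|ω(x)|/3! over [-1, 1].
sqrt(3)*cosh(1/4)/1728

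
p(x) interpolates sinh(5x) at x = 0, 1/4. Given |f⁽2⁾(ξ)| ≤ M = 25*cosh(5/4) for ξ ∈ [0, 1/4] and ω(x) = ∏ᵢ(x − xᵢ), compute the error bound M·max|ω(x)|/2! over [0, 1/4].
25*cosh(5/4)/128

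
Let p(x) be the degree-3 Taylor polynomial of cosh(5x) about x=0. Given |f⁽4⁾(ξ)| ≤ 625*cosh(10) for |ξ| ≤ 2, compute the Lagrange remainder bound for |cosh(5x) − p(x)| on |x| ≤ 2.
1250*cosh(10)/3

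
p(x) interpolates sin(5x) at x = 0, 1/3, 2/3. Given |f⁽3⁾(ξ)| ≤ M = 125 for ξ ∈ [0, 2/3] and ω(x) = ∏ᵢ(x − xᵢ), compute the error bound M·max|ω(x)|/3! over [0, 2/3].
125*sqrt(3)/729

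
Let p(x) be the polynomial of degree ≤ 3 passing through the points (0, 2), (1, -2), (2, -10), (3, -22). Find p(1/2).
1/2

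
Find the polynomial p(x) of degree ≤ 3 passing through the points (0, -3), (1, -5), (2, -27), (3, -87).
-3*x**3 - x**2 + 2*x - 3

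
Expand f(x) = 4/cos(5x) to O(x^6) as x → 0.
4 + 50*x**2 + 3125*x**4/6 + O(x**6)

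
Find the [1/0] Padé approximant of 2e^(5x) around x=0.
10*x + 2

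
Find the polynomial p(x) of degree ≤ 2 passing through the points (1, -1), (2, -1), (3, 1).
x**2 - 3*x + 1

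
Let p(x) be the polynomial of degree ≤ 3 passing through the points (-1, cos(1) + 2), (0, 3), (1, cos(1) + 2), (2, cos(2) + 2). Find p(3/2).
5*cos(2)/16 + cos(1) + 27/16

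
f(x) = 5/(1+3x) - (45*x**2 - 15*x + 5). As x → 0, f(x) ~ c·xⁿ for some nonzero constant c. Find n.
3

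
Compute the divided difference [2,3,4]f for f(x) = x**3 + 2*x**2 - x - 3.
11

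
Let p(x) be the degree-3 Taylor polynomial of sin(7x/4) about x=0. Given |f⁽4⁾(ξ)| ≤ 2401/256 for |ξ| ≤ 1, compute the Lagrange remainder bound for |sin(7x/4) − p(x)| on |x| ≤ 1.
2401/6144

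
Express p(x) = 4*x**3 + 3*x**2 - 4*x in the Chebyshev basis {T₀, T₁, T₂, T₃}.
(3/2)T₀ - T₁ + (3/2)T₂ + T₃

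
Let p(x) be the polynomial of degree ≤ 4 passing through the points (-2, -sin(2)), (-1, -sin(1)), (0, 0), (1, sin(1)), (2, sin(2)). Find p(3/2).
5*sin(2)/16 + 7*sin(1)/8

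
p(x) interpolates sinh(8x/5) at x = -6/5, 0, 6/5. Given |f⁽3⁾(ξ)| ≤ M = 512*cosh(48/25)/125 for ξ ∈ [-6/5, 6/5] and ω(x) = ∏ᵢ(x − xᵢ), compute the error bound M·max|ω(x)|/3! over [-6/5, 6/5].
4096*sqrt(3)*cosh(48/25)/15625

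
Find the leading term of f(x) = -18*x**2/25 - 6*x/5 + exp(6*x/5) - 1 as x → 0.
36*x**3/125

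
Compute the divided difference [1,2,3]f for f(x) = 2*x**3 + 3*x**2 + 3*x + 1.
15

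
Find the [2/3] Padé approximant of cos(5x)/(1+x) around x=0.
(1 - 125*x**2/12)/(25*x**3/12 + 25*x**2/12 + x + 1)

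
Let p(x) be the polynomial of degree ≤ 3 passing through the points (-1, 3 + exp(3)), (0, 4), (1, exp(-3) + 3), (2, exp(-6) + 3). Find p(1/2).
(-1 + 9*exp(3) + (57 - exp(3))*exp(6))*exp(-6)/16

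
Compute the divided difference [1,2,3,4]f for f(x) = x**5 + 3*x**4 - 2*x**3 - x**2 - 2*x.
93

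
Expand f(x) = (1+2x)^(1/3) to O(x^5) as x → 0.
1 + 2*x/3 - 4*x**2/9 + 40*x**3/81 - 160*x**4/243 + O(x**5)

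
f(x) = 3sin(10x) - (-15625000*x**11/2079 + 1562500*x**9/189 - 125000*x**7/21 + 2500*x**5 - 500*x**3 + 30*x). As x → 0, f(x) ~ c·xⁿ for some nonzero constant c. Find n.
13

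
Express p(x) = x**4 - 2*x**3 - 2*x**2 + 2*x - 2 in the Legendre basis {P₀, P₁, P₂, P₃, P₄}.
(-37/15)P₀ + (4/5)P₁ + (-16/21)P₂ + (-4/5)P₃ + (8/35)P₄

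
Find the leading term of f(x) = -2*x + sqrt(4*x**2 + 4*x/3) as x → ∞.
1/3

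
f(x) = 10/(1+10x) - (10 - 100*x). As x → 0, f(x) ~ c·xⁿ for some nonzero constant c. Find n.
2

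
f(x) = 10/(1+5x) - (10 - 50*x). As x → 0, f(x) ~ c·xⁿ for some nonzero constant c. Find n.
2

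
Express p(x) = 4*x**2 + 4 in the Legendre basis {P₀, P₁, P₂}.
(16/3)P₀ + (8/3)P₂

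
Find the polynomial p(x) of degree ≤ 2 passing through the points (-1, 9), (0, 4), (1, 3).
2*x**2 - 3*x + 4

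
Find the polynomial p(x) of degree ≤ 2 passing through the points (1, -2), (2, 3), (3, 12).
2*x**2 - x - 3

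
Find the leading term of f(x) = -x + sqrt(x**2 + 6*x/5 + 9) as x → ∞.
3/5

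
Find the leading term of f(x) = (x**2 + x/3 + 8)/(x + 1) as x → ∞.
x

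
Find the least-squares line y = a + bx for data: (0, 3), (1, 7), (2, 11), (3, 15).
a = 3, b = 4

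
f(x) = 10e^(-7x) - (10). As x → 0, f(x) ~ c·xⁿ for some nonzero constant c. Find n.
1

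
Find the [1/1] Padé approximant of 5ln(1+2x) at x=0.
10*x/(x + 1)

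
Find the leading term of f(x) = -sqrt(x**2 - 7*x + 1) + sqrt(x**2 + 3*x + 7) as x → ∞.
5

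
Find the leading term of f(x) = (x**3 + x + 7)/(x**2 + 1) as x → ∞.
x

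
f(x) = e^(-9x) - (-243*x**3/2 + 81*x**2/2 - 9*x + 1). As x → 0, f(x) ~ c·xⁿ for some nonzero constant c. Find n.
4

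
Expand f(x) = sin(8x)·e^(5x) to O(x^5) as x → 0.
8*x + 40*x**2 + 44*x**3/3 - 260*x**4 + O(x**5)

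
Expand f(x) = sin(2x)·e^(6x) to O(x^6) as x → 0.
2*x + 12*x**2 + 104*x**3/3 + 64*x**4 + 1264*x**5/15 + O(x**6)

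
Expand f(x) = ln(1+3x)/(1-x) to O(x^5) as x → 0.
3*x - 3*x**2/2 + 15*x**3/2 - 51*x**4/4 + O(x**5)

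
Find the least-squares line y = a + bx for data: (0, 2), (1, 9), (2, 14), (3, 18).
a = 14/5, b = 53/10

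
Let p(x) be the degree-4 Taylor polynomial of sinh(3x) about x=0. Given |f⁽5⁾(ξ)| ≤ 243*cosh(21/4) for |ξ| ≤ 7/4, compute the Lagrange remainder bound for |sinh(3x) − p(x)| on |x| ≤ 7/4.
1361367*cosh(21/4)/40960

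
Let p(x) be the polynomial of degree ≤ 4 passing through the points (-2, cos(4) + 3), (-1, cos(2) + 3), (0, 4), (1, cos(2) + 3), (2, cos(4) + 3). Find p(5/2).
175*cos(4)/64 - 75*cos(2)/16 + 381/64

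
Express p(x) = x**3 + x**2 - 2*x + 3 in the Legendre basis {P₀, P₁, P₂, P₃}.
(10/3)P₀ + (-7/5)P₁ + (2/3)P₂ + (2/5)P₃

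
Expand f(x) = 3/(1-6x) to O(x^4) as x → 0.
3 + 18*x + 108*x**2 + 648*x**3 + O(x**4)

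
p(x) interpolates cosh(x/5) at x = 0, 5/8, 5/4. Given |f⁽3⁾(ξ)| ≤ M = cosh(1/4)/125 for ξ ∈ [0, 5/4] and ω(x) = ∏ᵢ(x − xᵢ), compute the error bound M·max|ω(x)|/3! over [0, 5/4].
sqrt(3)*cosh(1/4)/13824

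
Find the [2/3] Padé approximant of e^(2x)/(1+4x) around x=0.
(13*x**2/37 + 188*x/185 + 1)/(706*x**3/555 - 669*x**2/185 + 558*x/185 + 1)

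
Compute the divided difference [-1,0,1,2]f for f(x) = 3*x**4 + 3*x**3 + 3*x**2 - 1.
9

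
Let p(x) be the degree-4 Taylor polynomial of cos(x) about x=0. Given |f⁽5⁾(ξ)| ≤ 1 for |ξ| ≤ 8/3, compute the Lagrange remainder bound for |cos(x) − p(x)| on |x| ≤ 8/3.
4096/3645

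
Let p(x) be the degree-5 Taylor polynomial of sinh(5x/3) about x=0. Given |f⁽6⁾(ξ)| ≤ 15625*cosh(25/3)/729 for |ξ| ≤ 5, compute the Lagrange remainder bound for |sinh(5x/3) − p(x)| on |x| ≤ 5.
48828125*cosh(25/3)/104976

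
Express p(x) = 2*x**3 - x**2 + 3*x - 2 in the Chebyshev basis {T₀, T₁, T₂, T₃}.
(-5/2)T₀ + (9/2)T₁ + (-1/2)T₂ + (1/2)T₃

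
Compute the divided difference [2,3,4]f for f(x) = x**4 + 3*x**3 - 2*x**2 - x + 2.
80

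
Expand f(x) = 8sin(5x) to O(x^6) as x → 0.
40*x - 500*x**3/3 + 625*x**5/3 + O(x**6)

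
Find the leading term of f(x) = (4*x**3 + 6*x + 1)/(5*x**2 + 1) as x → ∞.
4*x/5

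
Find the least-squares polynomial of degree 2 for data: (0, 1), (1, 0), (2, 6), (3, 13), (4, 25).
23/35 + (-113/70)x + (27/14)x²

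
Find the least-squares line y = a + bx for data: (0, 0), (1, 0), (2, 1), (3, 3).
a = -1/2, b = 1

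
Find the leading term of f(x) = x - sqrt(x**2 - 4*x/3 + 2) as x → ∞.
2/3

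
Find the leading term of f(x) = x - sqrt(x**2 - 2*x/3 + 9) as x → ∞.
1/3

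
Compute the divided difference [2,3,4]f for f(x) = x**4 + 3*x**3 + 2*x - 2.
82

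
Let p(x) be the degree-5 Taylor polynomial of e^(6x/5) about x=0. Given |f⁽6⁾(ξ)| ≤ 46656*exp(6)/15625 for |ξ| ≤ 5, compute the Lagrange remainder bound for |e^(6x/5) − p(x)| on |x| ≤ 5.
324*exp(6)/5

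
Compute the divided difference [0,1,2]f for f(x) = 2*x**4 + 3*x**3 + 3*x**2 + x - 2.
26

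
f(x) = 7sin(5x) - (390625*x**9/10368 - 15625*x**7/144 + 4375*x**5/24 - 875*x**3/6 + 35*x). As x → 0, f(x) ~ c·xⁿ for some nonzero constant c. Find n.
11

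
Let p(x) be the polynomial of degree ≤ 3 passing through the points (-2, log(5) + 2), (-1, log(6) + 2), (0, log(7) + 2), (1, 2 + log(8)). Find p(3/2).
2 + log(384*2**(7/8)*3**(5/16)*5**(11/16)*7**(13/16)/1715)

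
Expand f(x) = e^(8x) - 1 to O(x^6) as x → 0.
8*x + 32*x**2 + 256*x**3/3 + 512*x**4/3 + 4096*x**5/15 + O(x**6)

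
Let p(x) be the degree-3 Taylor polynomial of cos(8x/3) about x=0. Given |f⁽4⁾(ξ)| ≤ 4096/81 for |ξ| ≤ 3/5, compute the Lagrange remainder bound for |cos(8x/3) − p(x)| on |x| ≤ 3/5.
512/1875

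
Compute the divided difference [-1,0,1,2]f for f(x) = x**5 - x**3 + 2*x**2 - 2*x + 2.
4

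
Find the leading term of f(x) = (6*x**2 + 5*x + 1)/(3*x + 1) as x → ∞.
2*x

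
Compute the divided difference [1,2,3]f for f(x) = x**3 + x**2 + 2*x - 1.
7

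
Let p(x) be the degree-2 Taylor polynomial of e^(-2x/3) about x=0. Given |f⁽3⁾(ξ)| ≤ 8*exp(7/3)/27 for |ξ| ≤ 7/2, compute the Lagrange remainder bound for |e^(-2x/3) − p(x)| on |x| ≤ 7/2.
343*exp(7/3)/162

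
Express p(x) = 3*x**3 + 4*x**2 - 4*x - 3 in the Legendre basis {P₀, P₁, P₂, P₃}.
(-5/3)P₀ + (-11/5)P₁ + (8/3)P₂ + (6/5)P₃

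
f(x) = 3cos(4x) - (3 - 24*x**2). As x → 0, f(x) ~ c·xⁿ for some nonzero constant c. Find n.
4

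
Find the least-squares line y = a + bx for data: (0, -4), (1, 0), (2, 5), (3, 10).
a = -43/10, b = 47/10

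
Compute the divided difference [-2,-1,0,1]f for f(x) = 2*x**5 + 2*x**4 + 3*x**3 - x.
9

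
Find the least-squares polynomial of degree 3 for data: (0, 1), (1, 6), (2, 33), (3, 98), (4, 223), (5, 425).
58/63 + (253/189)x + (229/252)x² + (341/108)x³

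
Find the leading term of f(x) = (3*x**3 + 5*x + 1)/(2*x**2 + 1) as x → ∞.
3*x/2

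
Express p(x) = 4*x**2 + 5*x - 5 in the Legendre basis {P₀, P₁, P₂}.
(-11/3)P₀ + (5)P₁ + (8/3)P₂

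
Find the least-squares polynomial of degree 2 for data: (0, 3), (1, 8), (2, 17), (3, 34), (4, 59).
121/35 + (3/35)x + (24/7)x²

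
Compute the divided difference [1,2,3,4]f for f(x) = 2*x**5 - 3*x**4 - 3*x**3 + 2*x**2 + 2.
97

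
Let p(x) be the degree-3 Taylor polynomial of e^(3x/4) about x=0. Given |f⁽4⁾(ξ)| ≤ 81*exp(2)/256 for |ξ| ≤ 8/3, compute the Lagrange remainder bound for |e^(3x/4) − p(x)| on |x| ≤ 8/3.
2*exp(2)/3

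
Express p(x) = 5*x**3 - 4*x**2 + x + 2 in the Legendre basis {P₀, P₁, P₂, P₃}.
(2/3)P₀ + (4)P₁ + (-8/3)P₂ + (2)P₃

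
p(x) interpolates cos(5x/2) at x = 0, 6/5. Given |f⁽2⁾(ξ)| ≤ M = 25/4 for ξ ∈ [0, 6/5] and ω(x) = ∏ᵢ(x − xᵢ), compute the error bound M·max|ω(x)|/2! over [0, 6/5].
9/8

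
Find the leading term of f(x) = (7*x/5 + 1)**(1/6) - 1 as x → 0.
7*x/30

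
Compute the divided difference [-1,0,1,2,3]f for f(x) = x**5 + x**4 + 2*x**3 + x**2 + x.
6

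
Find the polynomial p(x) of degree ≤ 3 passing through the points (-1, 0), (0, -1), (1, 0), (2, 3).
x**2 - 1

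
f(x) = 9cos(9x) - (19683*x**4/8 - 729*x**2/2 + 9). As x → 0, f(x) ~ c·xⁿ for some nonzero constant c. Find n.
6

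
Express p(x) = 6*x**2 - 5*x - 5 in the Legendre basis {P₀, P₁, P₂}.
(-3)P₀ + (-5)P₁ + (4)P₂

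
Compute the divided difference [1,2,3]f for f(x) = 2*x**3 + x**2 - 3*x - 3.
13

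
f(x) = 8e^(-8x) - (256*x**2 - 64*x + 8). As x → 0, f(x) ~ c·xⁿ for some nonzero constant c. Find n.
3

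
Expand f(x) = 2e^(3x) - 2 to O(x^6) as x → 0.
6*x + 9*x**2 + 9*x**3 + 27*x**4/4 + 81*x**5/20 + O(x**6)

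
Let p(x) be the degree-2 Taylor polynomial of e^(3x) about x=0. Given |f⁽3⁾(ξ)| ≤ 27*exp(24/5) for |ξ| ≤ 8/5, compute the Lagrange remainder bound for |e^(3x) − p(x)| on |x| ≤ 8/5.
2304*exp(24/5)/125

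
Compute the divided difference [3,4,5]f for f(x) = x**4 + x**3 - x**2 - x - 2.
108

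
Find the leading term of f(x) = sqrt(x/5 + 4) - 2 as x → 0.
x/20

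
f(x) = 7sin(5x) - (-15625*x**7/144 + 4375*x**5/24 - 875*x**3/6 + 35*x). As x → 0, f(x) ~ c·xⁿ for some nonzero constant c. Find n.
9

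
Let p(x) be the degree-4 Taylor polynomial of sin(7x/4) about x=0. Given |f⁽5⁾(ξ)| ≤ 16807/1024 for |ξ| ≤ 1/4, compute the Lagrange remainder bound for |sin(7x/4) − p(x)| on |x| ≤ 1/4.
16807/125829120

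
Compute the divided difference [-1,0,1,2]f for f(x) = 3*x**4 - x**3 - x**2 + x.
5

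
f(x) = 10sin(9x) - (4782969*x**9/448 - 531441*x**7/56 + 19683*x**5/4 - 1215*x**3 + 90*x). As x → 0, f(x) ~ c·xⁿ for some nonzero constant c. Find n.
11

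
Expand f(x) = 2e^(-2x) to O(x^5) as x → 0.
2 - 4*x + 4*x**2 - 8*x**3/3 + 4*x**4/3 + O(x**5)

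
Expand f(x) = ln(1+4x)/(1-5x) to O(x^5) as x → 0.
4*x + 12*x**2 + 244*x**3/3 + 1028*x**4/3 + O(x**5)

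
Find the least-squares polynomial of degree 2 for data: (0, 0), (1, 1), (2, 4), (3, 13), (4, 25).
1/5 + (-9/5)x + (2)x²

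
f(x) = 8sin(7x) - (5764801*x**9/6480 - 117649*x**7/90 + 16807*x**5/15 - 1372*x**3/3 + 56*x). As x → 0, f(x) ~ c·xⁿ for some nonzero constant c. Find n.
11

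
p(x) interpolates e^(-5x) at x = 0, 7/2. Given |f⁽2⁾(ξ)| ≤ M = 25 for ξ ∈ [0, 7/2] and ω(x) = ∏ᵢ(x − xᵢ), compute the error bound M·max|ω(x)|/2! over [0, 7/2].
1225/32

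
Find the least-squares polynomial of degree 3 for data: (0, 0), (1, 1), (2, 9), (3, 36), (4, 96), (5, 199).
1/21 + (88/63)x + (-109/42)x² + (37/18)x³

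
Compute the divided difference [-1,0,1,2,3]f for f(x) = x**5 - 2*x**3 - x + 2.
5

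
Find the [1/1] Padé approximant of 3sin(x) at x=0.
3*x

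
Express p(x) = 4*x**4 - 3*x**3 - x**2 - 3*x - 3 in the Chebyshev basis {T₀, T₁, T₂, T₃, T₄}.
(-2)T₀ + (-21/4)T₁ + (3/2)T₂ + (-3/4)T₃ + (1/2)T₄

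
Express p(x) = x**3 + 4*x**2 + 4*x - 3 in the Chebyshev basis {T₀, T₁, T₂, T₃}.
-T₀ + (19/4)T₁ + (2)T₂ + (1/4)T₃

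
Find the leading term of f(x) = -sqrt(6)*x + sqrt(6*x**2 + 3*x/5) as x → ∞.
sqrt(6)/20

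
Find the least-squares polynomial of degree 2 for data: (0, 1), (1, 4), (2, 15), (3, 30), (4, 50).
22/35 + (54/35)x + (19/7)x²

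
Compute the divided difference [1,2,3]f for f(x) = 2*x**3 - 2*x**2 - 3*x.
10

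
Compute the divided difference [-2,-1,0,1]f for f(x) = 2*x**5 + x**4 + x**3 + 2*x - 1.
9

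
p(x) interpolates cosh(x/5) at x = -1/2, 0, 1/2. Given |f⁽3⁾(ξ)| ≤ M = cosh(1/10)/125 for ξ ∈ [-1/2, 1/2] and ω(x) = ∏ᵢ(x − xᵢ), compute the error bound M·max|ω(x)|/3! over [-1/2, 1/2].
sqrt(3)*cosh(1/10)/27000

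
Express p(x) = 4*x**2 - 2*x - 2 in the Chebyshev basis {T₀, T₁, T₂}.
(-2)T₁ + (2)T₂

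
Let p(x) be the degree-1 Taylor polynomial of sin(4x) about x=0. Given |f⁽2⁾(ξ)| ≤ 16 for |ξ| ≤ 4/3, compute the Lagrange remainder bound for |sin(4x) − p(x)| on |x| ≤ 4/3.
128/9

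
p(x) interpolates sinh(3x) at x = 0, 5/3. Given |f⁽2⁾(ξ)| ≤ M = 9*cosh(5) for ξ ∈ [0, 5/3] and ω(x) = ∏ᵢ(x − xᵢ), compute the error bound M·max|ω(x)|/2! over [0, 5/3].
25*cosh(5)/8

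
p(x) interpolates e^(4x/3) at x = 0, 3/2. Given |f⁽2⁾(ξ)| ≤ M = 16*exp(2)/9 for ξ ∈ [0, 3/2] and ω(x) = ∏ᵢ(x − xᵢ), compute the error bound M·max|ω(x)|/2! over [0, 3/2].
exp(2)/2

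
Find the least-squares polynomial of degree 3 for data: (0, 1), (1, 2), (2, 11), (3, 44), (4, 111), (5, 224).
74/63 + (-251/378)x + (-143/126)x² + (55/27)x³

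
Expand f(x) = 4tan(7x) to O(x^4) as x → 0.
28*x + 1372*x**3/3 + O(x**4)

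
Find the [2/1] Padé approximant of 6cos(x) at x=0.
6 - 3*x**2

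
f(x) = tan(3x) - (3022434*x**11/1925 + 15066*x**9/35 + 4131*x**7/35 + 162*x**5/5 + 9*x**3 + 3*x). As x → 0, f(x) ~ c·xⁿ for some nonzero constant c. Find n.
13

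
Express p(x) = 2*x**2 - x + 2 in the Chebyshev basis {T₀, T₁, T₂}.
(3)T₀ - T₁ + T₂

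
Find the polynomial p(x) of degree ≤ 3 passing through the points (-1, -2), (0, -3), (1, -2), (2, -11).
-2*x**3 + x**2 + 2*x - 3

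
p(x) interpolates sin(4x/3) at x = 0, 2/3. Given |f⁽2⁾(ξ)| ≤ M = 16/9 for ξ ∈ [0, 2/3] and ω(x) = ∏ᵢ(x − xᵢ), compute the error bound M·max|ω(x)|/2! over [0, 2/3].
8/81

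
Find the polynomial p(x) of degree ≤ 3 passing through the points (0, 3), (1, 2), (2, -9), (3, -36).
-x**3 - 2*x**2 + 2*x + 3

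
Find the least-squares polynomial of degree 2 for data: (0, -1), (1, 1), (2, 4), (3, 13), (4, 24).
-27/35 + (-23/35)x + (12/7)x²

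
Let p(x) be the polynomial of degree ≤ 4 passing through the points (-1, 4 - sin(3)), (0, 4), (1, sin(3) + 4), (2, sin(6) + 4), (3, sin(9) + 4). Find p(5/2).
35*sin(6)/32 - 65*sin(3)/128 + 35*sin(9)/128 + 4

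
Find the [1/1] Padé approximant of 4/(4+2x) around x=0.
1/(x/2 + 1)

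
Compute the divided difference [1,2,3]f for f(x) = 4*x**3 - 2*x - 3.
24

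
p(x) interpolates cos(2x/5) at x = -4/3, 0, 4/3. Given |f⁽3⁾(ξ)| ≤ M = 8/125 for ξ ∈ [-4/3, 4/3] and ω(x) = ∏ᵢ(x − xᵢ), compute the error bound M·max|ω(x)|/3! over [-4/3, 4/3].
512*sqrt(3)/91125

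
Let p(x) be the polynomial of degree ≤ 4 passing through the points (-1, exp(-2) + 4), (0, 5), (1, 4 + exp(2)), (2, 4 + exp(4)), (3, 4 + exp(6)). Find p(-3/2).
(315 + (-180*exp(4) + 92 + 378*exp(2) + 35*exp(6))*exp(2))*exp(-2)/128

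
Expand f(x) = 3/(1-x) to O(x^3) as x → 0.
3 + 3*x + 3*x**2 + O(x**3)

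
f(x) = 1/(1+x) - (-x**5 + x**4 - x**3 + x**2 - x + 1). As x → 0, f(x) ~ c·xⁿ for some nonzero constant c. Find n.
6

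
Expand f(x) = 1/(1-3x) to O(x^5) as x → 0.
1 + 3*x + 9*x**2 + 27*x**3 + 81*x**4 + O(x**5)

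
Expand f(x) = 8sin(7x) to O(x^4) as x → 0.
56*x - 1372*x**3/3 + O(x**4)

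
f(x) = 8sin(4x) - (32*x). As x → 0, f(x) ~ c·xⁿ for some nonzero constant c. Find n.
3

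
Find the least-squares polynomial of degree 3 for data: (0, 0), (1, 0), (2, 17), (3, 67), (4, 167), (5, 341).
-11/42 + (-61/252)x + (-157/84)x² + (28/9)x³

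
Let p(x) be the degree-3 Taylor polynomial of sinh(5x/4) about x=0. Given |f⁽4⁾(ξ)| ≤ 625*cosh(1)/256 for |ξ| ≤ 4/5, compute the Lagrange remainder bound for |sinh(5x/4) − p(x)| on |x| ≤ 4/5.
cosh(1)/24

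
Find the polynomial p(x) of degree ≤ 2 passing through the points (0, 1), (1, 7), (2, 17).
2*x**2 + 4*x + 1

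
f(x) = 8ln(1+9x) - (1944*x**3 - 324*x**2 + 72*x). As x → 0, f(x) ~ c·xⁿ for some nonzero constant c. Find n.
4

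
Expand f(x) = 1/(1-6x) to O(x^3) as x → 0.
1 + 6*x + 36*x**2 + O(x**3)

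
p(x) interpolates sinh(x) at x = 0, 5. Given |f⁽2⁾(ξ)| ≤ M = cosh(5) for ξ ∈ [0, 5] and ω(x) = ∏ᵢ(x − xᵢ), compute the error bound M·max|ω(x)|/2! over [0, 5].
25*cosh(5)/8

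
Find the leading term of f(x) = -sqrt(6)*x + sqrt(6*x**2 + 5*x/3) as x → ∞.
5*sqrt(6)/36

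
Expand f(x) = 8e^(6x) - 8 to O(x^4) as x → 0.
48*x + 144*x**2 + 288*x**3 + O(x**4)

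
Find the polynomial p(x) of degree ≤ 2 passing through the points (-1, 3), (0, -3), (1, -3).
3*x**2 - 3*x - 3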